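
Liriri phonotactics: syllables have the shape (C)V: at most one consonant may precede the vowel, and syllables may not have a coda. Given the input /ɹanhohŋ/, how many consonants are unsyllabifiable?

3

Syllabifying with onset maximization leaves /n/, /h/, /ŋ/ stranded (no codas are permitted; onsets are limited to one consonant).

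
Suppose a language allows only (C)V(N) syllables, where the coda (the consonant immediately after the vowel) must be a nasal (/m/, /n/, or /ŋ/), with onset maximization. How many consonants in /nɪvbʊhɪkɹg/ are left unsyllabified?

4

Under (C)V(N), the unsyllabifiable consonants are /v/, /k/, /ɹ/, /g/ (only a nasal (/m/, /n/, or /ŋ/) is licensed in coda position; onsets are limited to one consonant).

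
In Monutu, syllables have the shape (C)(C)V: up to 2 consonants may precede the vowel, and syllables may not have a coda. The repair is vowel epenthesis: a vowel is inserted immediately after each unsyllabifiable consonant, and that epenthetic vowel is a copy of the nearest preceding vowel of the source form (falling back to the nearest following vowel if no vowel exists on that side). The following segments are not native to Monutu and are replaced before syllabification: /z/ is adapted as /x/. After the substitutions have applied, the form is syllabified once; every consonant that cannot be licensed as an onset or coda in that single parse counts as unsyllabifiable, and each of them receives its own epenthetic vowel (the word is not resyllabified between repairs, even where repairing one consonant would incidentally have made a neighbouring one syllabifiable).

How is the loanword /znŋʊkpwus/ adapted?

Substitution: /z/ → /x/, giving /xnŋʊkpwus/.
Syllabifying with onset maximization leaves /x/, /k/, /s/ stranded (no codas are permitted; onsets may contain at most 2 consonants).
Inserting the epenthetic vowel yields /x/ → /xʊ/, /k/ → /kʊ/, /s/ → /su/.

xʊnŋʊkʊpwusu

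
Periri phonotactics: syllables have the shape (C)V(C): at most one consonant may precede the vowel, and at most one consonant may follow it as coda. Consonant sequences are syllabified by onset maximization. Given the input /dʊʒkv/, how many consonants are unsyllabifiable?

2

The consonants /k/, /v/ cannot be parsed into a legal (C)V(C) syllable (at most one coda consonant is licensed; onsets are limited to one consonant).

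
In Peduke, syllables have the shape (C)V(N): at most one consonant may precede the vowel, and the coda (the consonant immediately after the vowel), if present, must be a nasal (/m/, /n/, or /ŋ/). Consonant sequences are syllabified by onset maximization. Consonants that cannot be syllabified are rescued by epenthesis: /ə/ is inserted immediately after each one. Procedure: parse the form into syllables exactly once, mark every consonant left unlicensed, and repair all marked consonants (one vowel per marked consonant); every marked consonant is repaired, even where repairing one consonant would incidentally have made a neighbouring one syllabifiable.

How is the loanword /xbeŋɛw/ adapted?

xəbeŋɛwə

Under (C)V(N), the unsyllabifiable consonants are /x/, /w/ (only a nasal (/m/, /n/, or /ŋ/) is licensed in coda position; onsets are limited to one consonant).
Epenthesis after each stranded consonant: /x/ → /xə/, /w/ → /wə/.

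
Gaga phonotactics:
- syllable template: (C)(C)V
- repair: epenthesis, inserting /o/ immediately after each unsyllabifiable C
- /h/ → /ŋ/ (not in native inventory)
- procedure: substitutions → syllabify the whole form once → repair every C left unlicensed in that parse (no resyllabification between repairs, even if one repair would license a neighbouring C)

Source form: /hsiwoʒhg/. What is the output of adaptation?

ŋsiwoʒoŋogo

Substitution: /h/ → /ŋ/, giving /ŋsiwoʒŋg/.
The consonants /ʒ/, /ŋ/, /g/ cannot be parsed into a legal (C)(C)V syllable (no codas are permitted; onsets may contain at most 2 consonants).
Each unlicensed consonant becomes the onset of a new syllable: /ʒ/ → /ʒo/, /ŋ/ → /ŋo/, /g/ → /go/.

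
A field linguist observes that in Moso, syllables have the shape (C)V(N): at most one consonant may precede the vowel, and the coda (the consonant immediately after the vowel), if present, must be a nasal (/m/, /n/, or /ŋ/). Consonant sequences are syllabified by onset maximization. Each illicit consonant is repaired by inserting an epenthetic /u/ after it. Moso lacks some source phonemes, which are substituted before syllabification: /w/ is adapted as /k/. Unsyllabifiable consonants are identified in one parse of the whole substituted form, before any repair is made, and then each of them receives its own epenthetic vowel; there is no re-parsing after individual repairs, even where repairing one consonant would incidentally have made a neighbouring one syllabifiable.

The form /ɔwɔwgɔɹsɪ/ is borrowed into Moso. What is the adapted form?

Substitution: /w/ → /k/, giving /ɔkɔkgɔɹsɪ/.
The consonants /k/, /ɹ/ cannot be parsed into a legal (C)V(N) syllable (only a nasal (/m/, /n/, or /ŋ/) is licensed in coda position; onsets are limited to one consonant).
Each unlicensed consonant becomes the onset of a new syllable: /k/ → /ku/, /ɹ/ → /ɹu/.

ɔkɔkugɔɹusɪ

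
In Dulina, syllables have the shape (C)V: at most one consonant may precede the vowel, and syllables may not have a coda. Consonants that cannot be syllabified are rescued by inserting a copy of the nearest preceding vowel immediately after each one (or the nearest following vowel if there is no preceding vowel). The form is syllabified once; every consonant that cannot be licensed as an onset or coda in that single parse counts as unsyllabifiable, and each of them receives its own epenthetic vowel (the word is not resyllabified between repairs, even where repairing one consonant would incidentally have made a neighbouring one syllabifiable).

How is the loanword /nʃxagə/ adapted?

naʃaxagə

Under (C)V, the unsyllabifiable consonants are /n/, /ʃ/ (no codas are permitted; onsets are limited to one consonant).
Each unlicensed consonant becomes the onset of a new syllable: /n/ → /na/, /ʃ/ → /ʃa/.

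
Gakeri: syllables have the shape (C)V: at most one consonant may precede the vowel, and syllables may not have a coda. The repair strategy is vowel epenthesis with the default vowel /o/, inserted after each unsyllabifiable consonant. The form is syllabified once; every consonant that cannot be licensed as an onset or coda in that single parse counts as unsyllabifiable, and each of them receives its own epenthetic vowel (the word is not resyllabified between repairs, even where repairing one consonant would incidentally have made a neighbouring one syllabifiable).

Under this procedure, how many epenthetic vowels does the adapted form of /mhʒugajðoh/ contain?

The unsyllabifiable consonants are /m/, /h/, /j/, /h/; each receives one epenthetic vowel.

4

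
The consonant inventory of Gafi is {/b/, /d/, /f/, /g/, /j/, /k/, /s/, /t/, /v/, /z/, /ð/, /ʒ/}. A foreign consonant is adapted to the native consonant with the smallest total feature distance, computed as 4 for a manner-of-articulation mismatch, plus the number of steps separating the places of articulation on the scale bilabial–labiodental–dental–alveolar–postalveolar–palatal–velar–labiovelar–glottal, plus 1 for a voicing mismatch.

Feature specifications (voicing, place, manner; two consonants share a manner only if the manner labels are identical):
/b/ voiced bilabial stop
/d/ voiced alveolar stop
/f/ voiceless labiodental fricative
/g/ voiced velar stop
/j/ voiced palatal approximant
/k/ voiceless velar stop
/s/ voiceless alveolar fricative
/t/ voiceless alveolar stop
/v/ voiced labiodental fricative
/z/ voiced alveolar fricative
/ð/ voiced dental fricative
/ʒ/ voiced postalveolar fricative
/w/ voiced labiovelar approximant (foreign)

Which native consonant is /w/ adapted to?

/j/ is closest: same manner (approximant), place distance 2 (labiovelar→palatal), same voicing; total 2. Next closest is /g/ at distance 5.

j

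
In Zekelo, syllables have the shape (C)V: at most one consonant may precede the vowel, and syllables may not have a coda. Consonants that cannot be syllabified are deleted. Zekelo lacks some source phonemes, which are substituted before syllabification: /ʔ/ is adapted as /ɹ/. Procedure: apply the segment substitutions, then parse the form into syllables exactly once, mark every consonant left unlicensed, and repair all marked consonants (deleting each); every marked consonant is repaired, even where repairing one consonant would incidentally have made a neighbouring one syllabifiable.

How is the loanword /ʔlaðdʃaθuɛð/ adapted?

laʃaθuɛ

Substitution: /ʔ/ → /ɹ/, giving /ɹlaðdʃaθuɛð/.
Syllabifying with onset maximization leaves /ɹ/, /ð/, /d/, /ð/ stranded (no codas are permitted; onsets are limited to one consonant).
Each unlicensed consonant is deleted: /ɹ/, /ð/, /d/, /ð/.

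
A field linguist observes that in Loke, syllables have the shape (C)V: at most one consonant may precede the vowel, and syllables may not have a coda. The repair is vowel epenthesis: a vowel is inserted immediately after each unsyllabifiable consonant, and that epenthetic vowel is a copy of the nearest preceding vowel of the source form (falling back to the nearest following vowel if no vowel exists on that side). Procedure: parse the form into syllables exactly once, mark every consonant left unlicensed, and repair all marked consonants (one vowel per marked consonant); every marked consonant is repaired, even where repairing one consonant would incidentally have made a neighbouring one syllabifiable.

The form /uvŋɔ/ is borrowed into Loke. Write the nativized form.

The consonants /v/ cannot be parsed into a legal (C)V syllable (no codas are permitted; onsets are limited to one consonant).
Each unlicensed consonant becomes the onset of a new syllable: /v/ → /vu/.

uvuŋɔ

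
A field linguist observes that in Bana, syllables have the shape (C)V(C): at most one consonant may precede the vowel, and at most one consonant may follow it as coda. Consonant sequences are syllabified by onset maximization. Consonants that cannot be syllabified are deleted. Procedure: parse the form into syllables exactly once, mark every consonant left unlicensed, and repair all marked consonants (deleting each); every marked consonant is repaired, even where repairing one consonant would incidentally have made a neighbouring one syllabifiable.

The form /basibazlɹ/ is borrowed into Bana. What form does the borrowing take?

The consonants /l/, /ɹ/ cannot be parsed into a legal (C)V(C) syllable (at most one coda consonant is licensed; onsets are limited to one consonant).
Deleting the stranded consonants removes /l/, /ɹ/.

basibaz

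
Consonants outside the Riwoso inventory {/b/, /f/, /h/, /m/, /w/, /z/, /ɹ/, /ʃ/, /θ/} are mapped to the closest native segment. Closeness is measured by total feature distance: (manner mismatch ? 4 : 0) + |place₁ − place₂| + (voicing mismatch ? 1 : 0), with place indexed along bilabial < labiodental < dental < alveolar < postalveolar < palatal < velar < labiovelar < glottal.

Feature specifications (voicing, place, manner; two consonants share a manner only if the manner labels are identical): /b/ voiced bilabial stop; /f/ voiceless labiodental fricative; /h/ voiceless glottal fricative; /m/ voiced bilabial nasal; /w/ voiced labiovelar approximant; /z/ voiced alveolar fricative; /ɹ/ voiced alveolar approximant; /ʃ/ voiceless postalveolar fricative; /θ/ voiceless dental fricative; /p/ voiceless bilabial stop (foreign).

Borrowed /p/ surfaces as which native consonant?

b

/b/ is closest: same manner (stop), place distance 0 (bilabial→bilabial), voicing differs (+1); total 1. Next closest is /f/ at distance 5.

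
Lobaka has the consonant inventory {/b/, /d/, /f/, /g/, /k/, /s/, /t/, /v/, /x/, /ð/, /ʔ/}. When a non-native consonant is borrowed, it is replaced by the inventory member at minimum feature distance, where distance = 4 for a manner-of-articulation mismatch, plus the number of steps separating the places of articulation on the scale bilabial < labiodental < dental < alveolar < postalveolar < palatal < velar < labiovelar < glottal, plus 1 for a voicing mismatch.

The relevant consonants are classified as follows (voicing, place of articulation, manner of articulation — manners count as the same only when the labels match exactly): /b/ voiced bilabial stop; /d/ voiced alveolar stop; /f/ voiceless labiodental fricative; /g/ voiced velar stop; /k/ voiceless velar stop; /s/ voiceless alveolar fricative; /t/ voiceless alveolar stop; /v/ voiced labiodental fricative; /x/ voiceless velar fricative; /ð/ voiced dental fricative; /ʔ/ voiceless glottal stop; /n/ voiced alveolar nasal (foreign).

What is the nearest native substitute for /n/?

/d/ is closest: manner differs (nasal→stop, +4), place distance 0 (alveolar→alveolar), same voicing; total 4. Next closest is /s/ at distance 5.

d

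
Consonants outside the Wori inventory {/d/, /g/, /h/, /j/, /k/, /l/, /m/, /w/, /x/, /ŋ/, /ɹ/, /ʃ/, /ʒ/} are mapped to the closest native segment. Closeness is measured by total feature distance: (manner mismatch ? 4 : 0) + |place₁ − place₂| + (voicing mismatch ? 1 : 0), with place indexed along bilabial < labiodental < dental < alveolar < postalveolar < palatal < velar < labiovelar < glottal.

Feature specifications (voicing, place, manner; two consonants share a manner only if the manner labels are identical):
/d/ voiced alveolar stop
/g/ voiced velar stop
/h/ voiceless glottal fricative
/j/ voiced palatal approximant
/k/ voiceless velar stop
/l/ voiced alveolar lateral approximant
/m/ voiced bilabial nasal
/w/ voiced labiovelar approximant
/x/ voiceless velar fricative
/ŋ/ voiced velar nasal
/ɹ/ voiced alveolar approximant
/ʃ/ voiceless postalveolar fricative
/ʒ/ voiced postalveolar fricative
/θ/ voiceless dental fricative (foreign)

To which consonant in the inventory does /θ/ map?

ʃ

/ʃ/ is closest: same manner (fricative), place distance 2 (dental→postalveolar), same voicing; total 2. Next closest is /ʒ/ at distance 3.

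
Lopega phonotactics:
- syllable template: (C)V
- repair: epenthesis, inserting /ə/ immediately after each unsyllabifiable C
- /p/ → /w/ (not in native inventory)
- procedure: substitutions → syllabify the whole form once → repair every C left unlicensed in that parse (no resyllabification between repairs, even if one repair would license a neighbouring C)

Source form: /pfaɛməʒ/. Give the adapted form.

wəfaɛməʒə

Substitution: /p/ → /w/, giving /wfaɛməʒ/.
Under (C)V, the unsyllabifiable consonants are /w/, /ʒ/ (no codas are permitted; onsets are limited to one consonant).
Each unlicensed consonant becomes the onset of a new syllable: /w/ → /wə/, /ʒ/ → /ʒə/.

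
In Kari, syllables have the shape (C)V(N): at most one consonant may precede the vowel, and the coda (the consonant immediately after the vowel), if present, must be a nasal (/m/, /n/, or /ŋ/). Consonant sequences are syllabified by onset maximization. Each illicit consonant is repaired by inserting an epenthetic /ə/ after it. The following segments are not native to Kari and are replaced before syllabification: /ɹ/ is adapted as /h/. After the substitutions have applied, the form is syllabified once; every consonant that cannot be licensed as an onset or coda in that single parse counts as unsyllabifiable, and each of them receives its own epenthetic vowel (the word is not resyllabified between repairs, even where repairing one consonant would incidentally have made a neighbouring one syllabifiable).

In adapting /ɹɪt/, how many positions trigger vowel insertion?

After substitution the input is /hɪt/.
The unsyllabifiable consonants are /t/; each receives one epenthetic vowel.

1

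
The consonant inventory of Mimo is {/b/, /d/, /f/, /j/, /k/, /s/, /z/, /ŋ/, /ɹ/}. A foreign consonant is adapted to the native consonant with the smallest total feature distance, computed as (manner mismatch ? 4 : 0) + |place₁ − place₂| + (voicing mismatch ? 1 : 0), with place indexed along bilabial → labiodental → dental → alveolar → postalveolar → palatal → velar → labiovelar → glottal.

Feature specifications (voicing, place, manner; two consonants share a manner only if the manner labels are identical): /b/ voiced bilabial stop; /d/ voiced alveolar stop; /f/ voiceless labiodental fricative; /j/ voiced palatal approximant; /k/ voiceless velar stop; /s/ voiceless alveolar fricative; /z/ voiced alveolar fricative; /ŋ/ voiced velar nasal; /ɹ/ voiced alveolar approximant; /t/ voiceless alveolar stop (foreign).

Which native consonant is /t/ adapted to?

/d/ is closest: same manner (stop), place distance 0 (alveolar→alveolar), voicing differs (+1); total 1. Next closest is /k/ at distance 3.

d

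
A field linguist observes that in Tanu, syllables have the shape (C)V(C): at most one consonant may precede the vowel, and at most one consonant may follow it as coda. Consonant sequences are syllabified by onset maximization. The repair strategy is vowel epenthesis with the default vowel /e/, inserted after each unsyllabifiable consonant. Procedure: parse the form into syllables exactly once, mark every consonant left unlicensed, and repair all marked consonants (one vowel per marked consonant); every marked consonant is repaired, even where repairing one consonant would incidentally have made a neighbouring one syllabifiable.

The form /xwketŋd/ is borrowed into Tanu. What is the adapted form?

xeweketŋede

Under (C)V(C), the unsyllabifiable consonants are /x/, /w/, /ŋ/, /d/ (at most one coda consonant is licensed; onsets are limited to one consonant).
Epenthesis after each stranded consonant: /x/ → /xe/, /w/ → /we/, /ŋ/ → /ŋe/, /d/ → /de/.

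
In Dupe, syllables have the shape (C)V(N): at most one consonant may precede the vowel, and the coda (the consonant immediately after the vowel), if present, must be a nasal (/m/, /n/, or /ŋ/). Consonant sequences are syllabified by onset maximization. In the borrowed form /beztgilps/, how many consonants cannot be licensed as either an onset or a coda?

Under (C)V(N), the unsyllabifiable consonants are /z/, /t/, /l/, /p/, /s/ (only a nasal (/m/, /n/, or /ŋ/) is licensed in coda position; onsets are limited to one consonant).

5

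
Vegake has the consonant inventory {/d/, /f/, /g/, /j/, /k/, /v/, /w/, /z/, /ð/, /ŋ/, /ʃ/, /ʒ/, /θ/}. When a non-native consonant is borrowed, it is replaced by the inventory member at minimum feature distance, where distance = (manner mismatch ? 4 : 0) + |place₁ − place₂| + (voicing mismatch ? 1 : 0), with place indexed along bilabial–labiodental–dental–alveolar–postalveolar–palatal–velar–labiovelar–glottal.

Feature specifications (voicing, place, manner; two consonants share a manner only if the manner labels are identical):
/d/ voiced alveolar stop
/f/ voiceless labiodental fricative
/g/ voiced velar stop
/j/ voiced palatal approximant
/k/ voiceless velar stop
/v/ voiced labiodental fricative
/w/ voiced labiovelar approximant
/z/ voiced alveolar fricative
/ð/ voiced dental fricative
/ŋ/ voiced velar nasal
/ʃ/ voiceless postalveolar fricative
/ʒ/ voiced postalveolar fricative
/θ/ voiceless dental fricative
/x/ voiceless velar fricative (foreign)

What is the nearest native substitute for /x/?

ʃ

/ʃ/ is closest: same manner (fricative), place distance 2 (velar→postalveolar), same voicing; total 2. Next closest is /ʒ/ at distance 3.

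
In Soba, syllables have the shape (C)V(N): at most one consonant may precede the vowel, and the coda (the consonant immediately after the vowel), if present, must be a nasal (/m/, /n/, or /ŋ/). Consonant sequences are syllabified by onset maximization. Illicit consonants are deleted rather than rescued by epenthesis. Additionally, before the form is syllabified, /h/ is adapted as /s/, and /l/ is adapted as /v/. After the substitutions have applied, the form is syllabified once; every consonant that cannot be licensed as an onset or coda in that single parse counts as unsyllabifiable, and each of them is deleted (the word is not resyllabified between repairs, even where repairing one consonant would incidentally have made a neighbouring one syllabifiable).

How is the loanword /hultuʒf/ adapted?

sutu

Substitution: /h/ → /s/, /l/ → /v/, giving /suvtuʒf/.
Syllabifying with onset maximization leaves /v/, /ʒ/, /f/ stranded (only a nasal (/m/, /n/, or /ŋ/) is licensed in coda position; onsets are limited to one consonant).
Deleting the stranded consonants removes /v/, /ʒ/, /f/.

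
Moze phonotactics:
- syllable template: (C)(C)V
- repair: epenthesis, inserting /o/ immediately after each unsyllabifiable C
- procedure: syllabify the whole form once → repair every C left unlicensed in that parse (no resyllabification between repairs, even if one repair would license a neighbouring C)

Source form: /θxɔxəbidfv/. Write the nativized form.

The consonants /d/, /f/, /v/ cannot be parsed into a legal (C)(C)V syllable (no codas are permitted; onsets may contain at most 2 consonants).
Epenthesis after each stranded consonant: /d/ → /do/, /f/ → /fo/, /v/ → /vo/.

θxɔxəbidofovo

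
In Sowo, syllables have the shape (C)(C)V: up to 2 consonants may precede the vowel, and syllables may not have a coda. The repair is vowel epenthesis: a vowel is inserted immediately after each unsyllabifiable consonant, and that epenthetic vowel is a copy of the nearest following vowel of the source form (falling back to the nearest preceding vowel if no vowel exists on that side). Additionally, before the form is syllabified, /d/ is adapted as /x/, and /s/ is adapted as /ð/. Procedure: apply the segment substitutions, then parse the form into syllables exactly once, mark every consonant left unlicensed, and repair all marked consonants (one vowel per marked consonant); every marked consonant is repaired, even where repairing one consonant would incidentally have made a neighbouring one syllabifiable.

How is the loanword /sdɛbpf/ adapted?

ðxɛbɛpɛfɛ

Substitution: /s/ → /ð/, /d/ → /x/, giving /ðxɛbpf/.
Under (C)(C)V, the unsyllabifiable consonants are /b/, /p/, /f/ (no codas are permitted; onsets may contain at most 2 consonants).
Each unlicensed consonant becomes the onset of a new syllable: /b/ → /bɛ/, /p/ → /pɛ/, /f/ → /fɛ/.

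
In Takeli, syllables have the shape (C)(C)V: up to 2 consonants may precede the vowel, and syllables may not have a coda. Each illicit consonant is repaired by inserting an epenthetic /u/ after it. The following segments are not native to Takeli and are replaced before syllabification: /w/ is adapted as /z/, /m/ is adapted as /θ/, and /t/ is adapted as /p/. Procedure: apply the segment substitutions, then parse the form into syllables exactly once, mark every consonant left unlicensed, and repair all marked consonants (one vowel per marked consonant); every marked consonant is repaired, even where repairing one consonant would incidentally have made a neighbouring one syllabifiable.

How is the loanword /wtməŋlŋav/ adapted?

Substitution: /w/ → /z/, /t/ → /p/, /m/ → /θ/, giving /zpθəŋlŋav/.
Syllabifying with onset maximization leaves /z/, /ŋ/, /v/ stranded (no codas are permitted; onsets may contain at most 2 consonants).
Epenthesis after each stranded consonant: /z/ → /zu/, /ŋ/ → /ŋu/, /v/ → /vu/.

zupθəŋulŋavu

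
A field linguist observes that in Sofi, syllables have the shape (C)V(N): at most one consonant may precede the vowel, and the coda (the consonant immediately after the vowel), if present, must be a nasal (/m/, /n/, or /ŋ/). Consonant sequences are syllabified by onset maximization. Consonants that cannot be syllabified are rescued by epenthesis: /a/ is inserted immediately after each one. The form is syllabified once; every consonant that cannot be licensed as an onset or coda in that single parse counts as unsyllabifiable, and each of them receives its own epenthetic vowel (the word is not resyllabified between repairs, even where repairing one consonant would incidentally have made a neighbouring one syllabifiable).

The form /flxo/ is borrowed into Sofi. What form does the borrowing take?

Syllabifying with onset maximization leaves /f/, /l/ stranded (only a nasal (/m/, /n/, or /ŋ/) is licensed in coda position; onsets are limited to one consonant).
Epenthesis after each stranded consonant: /f/ → /fa/, /l/ → /la/.

falaxo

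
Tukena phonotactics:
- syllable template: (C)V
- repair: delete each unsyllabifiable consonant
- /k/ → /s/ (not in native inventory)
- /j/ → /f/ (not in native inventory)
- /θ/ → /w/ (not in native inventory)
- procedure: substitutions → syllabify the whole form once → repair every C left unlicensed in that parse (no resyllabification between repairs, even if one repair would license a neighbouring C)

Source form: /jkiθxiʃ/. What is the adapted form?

Substitution: /j/ → /f/, /k/ → /s/, /θ/ → /w/, giving /fsiwxiʃ/.
Under (C)V, the unsyllabifiable consonants are /f/, /w/, /ʃ/ (no codas are permitted; onsets are limited to one consonant).
Deleting the stranded consonants removes /f/, /w/, /ʃ/.

sixi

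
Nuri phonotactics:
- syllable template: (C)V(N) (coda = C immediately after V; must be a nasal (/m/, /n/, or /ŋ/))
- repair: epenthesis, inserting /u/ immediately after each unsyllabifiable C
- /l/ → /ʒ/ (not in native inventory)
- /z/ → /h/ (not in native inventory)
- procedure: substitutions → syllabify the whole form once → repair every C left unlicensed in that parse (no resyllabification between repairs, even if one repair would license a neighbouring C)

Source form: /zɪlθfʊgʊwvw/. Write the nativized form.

hɪʒuθufʊgʊwuvuwu

Substitution: /z/ → /h/, /l/ → /ʒ/, giving /hɪʒθfʊgʊwvw/.
Under (C)V(N), the unsyllabifiable consonants are /ʒ/, /θ/, /w/, /v/, /w/ (only a nasal (/m/, /n/, or /ŋ/) is licensed in coda position; onsets are limited to one consonant).
Inserting the epenthetic vowel yields /ʒ/ → /ʒu/, /θ/ → /θu/, /w/ → /wu/, /v/ → /vu/, /w/ → /wu/.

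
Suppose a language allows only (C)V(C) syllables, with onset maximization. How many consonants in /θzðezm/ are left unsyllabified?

3

Syllabifying with onset maximization leaves /θ/, /z/, /m/ stranded (at most one coda consonant is licensed; onsets are limited to one consonant).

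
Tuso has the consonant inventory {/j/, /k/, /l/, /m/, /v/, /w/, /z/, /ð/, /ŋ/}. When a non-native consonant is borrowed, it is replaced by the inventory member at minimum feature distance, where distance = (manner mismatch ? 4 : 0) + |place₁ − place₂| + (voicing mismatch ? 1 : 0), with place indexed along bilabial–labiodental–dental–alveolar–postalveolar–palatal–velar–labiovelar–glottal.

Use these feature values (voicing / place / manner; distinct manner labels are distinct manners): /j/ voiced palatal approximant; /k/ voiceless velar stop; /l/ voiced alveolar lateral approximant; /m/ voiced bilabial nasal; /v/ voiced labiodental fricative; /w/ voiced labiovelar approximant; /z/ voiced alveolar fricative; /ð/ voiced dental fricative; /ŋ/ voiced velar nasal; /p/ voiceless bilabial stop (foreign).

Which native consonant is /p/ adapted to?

m

/m/ is closest: manner differs (stop→nasal, +4), place distance 0 (bilabial→bilabial), voicing differs (+1); total 5. Next closest is /k/ at distance 6.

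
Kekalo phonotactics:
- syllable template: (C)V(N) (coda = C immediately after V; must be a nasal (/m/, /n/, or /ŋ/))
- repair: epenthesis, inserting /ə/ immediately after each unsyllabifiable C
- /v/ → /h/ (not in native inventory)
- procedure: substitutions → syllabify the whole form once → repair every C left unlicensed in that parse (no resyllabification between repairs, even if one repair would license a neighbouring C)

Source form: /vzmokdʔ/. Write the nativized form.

Substitution: /v/ → /h/, giving /hzmokdʔ/.
Syllabifying with onset maximization leaves /h/, /z/, /k/, /d/, /ʔ/ stranded (only a nasal (/m/, /n/, or /ŋ/) is licensed in coda position; onsets are limited to one consonant).
Inserting the epenthetic vowel yields /h/ → /hə/, /z/ → /zə/, /k/ → /kə/, /d/ → /də/, /ʔ/ → /ʔə/.

həzəmokədəʔə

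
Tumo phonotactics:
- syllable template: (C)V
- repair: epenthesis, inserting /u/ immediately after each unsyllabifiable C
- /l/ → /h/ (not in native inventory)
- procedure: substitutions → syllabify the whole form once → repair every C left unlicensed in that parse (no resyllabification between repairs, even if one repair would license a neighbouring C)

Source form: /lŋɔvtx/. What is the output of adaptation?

huŋɔvutuxu

Substitution: /l/ → /h/, giving /hŋɔvtx/.
Syllabifying with onset maximization leaves /h/, /v/, /t/, /x/ stranded (no codas are permitted; onsets are limited to one consonant).
Each unlicensed consonant becomes the onset of a new syllable: /h/ → /hu/, /v/ → /vu/, /t/ → /tu/, /x/ → /xu/.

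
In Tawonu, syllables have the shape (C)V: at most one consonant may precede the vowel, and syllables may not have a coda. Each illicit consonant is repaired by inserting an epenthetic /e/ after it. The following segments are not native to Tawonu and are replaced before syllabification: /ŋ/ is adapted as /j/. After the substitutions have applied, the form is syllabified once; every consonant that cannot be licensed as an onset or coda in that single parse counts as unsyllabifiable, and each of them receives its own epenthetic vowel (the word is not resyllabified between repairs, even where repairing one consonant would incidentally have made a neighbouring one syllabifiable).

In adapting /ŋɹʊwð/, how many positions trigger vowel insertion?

3

After substitution the input is /jɹʊwð/.
The unsyllabifiable consonants are /j/, /w/, /ð/; each receives one epenthetic vowel.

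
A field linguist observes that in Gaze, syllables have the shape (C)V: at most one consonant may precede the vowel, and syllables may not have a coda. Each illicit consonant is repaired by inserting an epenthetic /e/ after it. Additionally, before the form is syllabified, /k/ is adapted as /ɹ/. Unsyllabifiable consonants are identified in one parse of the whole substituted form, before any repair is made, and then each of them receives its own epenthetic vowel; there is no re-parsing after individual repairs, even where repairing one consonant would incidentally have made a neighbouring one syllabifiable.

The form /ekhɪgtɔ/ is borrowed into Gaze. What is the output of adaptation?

eɹehɪgetɔ

Substitution: /k/ → /ɹ/, giving /eɹhɪgtɔ/.
The consonants /ɹ/, /g/ cannot be parsed into a legal (C)V syllable (no codas are permitted; onsets are limited to one consonant).
Each unlicensed consonant becomes the onset of a new syllable: /ɹ/ → /ɹe/, /g/ → /ge/.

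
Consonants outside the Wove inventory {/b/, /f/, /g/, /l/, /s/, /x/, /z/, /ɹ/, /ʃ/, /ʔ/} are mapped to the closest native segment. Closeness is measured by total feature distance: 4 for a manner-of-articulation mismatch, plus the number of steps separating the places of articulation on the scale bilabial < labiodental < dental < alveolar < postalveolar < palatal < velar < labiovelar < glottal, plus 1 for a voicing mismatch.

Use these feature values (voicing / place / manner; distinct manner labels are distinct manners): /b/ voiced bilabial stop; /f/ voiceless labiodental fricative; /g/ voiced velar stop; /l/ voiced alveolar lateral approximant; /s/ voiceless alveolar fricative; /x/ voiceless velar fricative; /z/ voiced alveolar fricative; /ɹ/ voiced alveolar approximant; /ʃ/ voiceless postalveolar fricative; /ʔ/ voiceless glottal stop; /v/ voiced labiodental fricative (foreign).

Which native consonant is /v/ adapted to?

/f/ is closest: same manner (fricative), place distance 0 (labiodental→labiodental), voicing differs (+1); total 1. Next closest is /z/ at distance 2.

f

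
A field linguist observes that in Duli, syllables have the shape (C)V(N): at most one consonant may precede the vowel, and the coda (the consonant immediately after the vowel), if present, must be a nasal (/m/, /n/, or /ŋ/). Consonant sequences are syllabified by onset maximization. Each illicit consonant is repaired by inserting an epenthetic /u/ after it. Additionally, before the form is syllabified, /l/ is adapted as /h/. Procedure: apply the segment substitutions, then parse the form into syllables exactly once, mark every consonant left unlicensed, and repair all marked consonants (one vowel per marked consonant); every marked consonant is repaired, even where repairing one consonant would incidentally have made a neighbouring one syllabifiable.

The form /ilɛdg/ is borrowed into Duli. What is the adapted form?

Substitution: /l/ → /h/, giving /ihɛdg/.
The consonants /d/, /g/ cannot be parsed into a legal (C)V(N) syllable (only a nasal (/m/, /n/, or /ŋ/) is licensed in coda position; onsets are limited to one consonant).
Each unlicensed consonant becomes the onset of a new syllable: /d/ → /du/, /g/ → /gu/.

ihɛdugu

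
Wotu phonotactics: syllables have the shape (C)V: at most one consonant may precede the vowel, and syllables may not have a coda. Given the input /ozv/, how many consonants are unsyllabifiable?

2

The consonants /z/, /v/ cannot be parsed into a legal (C)V syllable (no codas are permitted; onsets are limited to one consonant).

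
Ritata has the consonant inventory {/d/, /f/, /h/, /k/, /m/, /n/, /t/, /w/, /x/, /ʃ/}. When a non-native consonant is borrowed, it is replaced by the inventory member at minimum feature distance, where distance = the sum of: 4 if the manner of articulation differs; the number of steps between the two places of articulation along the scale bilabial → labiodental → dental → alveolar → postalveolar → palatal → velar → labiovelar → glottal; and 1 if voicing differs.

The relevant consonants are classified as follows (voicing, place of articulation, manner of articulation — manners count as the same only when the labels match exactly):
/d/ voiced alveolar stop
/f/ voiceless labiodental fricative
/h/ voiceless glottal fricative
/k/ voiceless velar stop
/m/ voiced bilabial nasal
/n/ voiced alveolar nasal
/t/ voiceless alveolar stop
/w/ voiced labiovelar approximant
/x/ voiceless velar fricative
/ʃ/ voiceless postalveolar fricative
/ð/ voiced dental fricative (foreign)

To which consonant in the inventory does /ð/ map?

f

/f/ is closest: same manner (fricative), place distance 1 (dental→labiodental), voicing differs (+1); total 2. Next closest is /ʃ/ at distance 3.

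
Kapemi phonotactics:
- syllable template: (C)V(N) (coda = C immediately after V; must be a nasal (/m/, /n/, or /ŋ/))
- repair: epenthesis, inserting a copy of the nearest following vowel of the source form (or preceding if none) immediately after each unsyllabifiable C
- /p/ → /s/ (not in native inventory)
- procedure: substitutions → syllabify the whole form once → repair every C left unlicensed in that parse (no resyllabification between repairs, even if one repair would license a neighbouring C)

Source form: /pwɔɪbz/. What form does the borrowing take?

sɔwɔɪbɪzɪ

Substitution: /p/ → /s/, giving /swɔɪbz/.
Syllabifying with onset maximization leaves /s/, /b/, /z/ stranded (only a nasal (/m/, /n/, or /ŋ/) is licensed in coda position; onsets are limited to one consonant).
Each unlicensed consonant becomes the onset of a new syllable: /s/ → /sɔ/, /b/ → /bɪ/, /z/ → /zɪ/.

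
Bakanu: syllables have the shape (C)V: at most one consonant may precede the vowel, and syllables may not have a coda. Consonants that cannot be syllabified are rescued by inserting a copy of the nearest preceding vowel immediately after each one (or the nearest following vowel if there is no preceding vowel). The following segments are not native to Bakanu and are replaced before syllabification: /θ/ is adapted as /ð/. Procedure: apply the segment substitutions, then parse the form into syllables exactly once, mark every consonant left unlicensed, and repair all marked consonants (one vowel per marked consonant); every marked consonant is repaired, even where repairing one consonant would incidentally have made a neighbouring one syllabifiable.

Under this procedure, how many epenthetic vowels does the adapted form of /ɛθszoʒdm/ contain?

5

After substitution the input is /ɛðszoʒdm/.
The unsyllabifiable consonants are /ð/, /s/, /ʒ/, /d/, /m/; each receives one epenthetic vowel.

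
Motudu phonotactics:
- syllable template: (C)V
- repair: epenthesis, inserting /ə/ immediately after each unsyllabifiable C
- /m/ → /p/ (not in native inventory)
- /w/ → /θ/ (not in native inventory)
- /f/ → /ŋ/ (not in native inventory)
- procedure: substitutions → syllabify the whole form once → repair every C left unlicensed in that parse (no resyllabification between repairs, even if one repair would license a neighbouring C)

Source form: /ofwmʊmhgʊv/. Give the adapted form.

oŋəθəpʊpəhəgʊvə

Substitution: /f/ → /ŋ/, /w/ → /θ/, /m/ → /p/, giving /oŋθpʊphgʊv/.
Under (C)V, the unsyllabifiable consonants are /ŋ/, /θ/, /p/, /h/, /v/ (no codas are permitted; onsets are limited to one consonant).
Inserting the epenthetic vowel yields /ŋ/ → /ŋə/, /θ/ → /θə/, /p/ → /pə/, /h/ → /hə/, /v/ → /və/.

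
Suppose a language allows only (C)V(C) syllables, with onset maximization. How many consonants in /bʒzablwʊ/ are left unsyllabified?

The consonants /b/, /ʒ/, /l/ cannot be parsed into a legal (C)V(C) syllable (at most one coda consonant is licensed; onsets are limited to one consonant).

3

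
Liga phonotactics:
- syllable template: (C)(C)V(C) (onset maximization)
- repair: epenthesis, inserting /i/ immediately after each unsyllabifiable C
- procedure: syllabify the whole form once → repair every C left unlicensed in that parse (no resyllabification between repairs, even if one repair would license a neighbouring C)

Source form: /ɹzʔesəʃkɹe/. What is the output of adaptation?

The consonants /ɹ/ cannot be parsed into a legal (C)(C)V(C) syllable (at most one coda consonant is licensed; onsets may contain at most 2 consonants).
Epenthesis after each stranded consonant: /ɹ/ → /ɹi/.

ɹizʔesəʃkɹe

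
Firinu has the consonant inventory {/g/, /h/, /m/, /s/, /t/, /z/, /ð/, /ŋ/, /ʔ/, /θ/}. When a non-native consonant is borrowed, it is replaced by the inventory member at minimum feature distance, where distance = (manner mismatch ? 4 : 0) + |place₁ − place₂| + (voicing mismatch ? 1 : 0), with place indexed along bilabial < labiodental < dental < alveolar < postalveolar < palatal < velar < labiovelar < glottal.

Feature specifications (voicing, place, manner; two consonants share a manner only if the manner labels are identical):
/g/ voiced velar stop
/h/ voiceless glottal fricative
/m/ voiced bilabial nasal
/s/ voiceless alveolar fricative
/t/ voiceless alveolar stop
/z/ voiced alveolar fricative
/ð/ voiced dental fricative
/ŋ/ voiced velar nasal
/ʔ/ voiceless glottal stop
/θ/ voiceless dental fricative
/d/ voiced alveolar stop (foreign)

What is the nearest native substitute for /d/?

/t/ is closest: same manner (stop), place distance 0 (alveolar→alveolar), voicing differs (+1); total 1. Next closest is /g/ at distance 3.

t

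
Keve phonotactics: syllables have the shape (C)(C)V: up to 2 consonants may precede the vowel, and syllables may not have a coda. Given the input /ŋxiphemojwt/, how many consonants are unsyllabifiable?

Syllabifying with onset maximization leaves /j/, /w/, /t/ stranded (no codas are permitted; onsets may contain at most 2 consonants).

3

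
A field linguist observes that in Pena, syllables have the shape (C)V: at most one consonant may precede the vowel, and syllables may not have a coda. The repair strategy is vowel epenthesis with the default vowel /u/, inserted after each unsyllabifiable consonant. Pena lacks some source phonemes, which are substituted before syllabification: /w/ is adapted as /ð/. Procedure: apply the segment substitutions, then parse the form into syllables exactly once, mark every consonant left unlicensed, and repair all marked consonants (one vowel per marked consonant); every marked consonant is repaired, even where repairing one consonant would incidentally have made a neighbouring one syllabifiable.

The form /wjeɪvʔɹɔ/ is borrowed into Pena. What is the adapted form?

ðujeɪvuʔuɹɔ

Substitution: /w/ → /ð/, giving /ðjeɪvʔɹɔ/.
The consonants /ð/, /v/, /ʔ/ cannot be parsed into a legal (C)V syllable (no codas are permitted; onsets are limited to one consonant).
Each unlicensed consonant becomes the onset of a new syllable: /ð/ → /ðu/, /v/ → /vu/, /ʔ/ → /ʔu/.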